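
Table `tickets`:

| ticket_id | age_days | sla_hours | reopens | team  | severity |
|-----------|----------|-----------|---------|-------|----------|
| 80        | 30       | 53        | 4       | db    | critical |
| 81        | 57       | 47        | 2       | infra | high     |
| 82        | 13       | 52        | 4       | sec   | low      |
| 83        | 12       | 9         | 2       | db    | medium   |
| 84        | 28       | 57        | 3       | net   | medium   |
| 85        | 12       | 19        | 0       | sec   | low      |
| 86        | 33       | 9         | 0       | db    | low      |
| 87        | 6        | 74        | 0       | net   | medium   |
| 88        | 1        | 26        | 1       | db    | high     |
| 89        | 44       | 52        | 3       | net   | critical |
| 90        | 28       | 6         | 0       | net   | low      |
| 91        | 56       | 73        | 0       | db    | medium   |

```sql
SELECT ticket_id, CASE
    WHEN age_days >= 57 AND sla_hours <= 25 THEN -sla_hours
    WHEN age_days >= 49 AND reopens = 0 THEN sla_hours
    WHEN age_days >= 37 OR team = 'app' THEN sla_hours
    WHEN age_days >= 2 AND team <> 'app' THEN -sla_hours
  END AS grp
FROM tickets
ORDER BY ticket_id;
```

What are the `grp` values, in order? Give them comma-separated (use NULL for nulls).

ticket_id=80: age_days >= 2 AND team <> 'app' → -53
ticket_id=81: age_days >= 37 OR team = 'app' → 47
ticket_id=82: age_days >= 2 AND team <> 'app' → -52
ticket_id=83: age_days >= 2 AND team <> 'app' → -9
ticket_id=84: age_days >= 2 AND team <> 'app' → -57
ticket_id=85: age_days >= 2 AND team <> 'app' → -19
ticket_id=86: age_days >= 2 AND team <> 'app' → -9
ticket_id=87: age_days >= 2 AND team <> 'app' → -74
ticket_id=88: (no match → NULL) → NULL
ticket_id=89: age_days >= 37 OR team = 'app' → 52
ticket_id=90: age_days >= 2 AND team <> 'app' → -6
ticket_id=91: age_days >= 49 AND reopens = 0 → 73

-53, 47, -52, -9, -57, -19, -9, -74, NULL, 52, -6, 73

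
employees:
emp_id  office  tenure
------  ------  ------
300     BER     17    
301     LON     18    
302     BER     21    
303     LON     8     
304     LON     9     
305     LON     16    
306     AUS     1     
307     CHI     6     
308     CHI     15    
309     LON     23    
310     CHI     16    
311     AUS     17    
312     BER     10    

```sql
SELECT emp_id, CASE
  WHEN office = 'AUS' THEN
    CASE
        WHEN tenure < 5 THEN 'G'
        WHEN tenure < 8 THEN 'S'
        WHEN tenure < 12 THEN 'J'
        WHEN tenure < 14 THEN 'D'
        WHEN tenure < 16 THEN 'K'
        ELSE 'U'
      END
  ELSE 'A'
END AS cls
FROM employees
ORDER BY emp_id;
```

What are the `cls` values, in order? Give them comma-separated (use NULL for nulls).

emp_id=300: office='BER' → outer ELSE → A
emp_id=301: office='LON' → outer ELSE → A
emp_id=302: office='BER' → outer ELSE → A
emp_id=303: office='LON' → outer ELSE → A
emp_id=304: office='LON' → outer ELSE → A
emp_id=305: office='LON' → outer ELSE → A
emp_id=306: office='AUS' → inner[tenure < 5] → G
emp_id=307: office='CHI' → outer ELSE → A
emp_id=308: office='CHI' → outer ELSE → A
emp_id=309: office='LON' → outer ELSE → A
emp_id=310: office='CHI' → outer ELSE → A
emp_id=311: office='AUS' → inner[ELSE] → U
emp_id=312: office='BER' → outer ELSE → A

A, A, A, A, A, A, G, A, A, A, A, U, A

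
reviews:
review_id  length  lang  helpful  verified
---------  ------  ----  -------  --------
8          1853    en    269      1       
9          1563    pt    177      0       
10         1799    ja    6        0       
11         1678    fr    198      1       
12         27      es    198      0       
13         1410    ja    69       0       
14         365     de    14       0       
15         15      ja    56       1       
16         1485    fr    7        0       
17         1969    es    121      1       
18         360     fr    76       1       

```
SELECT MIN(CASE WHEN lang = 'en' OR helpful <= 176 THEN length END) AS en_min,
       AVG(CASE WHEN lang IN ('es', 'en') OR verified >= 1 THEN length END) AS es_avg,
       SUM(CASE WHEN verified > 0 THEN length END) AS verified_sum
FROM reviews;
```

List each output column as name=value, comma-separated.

en_min=15, es_avg=983.6666666667, verified_sum=5875

[en_min: lang = 'en' OR helpful <= 176]
review_id=8: ✓ → 1853
review_id=9: ✗
review_id=10: ✓ → 1799
review_id=11: ✗
review_id=12: ✗
review_id=13: ✓ → 1410
review_id=14: ✓ → 365
review_id=15: ✓ → 15
review_id=16: ✓ → 1485
review_id=17: ✓ → 1969
review_id=18: ✓ → 360
en_min = MIN(1853, 1799, 1410, 365, 15, 1485, 1969, 360) = 15
—
[es_avg: lang IN ('es', 'en') OR verified >= 1]
review_id=8: ✓ → 1853
review_id=9: ✗
review_id=10: ✗
review_id=11: ✓ → 1678
review_id=12: ✓ → 27
review_id=13: ✗
review_id=14: ✗
review_id=15: ✓ → 15
review_id=16: ✗
review_id=17: ✓ → 1969
review_id=18: ✓ → 360
es_avg = (1853 + 1678 + 27 + 15 + 1969 + 360) / 6 = 983.6666666667
—
[verified_sum: verified > 0]
review_id=8: ✓ → 1853
review_id=9: ✗
review_id=10: ✗
review_id=11: ✓ → 1678
review_id=12: ✗
review_id=13: ✗
review_id=14: ✗
review_id=15: ✓ → 15
review_id=16: ✗
review_id=17: ✓ → 1969
review_id=18: ✓ → 360
verified_sum = 1853 + 1678 + 15 + 1969 + 360 = 5875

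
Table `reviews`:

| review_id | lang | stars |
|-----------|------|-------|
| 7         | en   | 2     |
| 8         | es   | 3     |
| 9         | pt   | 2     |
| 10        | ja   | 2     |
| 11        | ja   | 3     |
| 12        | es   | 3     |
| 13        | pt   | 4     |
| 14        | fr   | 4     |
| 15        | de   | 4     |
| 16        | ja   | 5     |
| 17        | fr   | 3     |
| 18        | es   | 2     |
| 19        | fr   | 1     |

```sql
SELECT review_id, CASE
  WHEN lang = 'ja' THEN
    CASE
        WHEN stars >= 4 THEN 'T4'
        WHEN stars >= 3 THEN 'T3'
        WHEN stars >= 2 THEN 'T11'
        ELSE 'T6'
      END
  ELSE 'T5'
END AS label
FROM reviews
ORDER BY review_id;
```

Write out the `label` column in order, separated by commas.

T5, T5, T5, T11, T3, T5, T5, T5, T5, T4, T5, T5, T5

review_id=7: lang='en' → outer ELSE → T5
review_id=8: lang='es' → outer ELSE → T5
review_id=9: lang='pt' → outer ELSE → T5
review_id=10: lang='ja' → inner[stars >= 2] → T11
review_id=11: lang='ja' → inner[stars >= 3] → T3
review_id=12: lang='es' → outer ELSE → T5
review_id=13: lang='pt' → outer ELSE → T5
review_id=14: lang='fr' → outer ELSE → T5
review_id=15: lang='de' → outer ELSE → T5
review_id=16: lang='ja' → inner[stars >= 4] → T4
review_id=17: lang='fr' → outer ELSE → T5
review_id=18: lang='es' → outer ELSE → T5
review_id=19: lang='fr' → outer ELSE → T5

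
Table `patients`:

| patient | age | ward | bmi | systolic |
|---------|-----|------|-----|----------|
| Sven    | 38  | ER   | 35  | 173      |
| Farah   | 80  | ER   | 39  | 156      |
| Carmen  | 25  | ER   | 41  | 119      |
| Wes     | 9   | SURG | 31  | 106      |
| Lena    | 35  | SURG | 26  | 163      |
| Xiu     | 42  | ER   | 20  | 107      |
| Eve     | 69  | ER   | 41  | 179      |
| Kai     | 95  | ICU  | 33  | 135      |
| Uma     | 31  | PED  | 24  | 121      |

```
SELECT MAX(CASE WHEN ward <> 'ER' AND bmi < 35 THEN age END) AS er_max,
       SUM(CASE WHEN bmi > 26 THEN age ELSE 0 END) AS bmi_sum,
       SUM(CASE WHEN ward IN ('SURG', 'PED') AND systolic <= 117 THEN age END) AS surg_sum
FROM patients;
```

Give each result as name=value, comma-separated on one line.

er_max=95, bmi_sum=316, surg_sum=9

[er_max: ward <> 'ER' AND bmi < 35]
patient=Sven: ✗
patient=Farah: ✗
patient=Carmen: ✗
patient=Wes: ✓ → 9
patient=Lena: ✓ → 35
patient=Xiu: ✗
patient=Eve: ✗
patient=Kai: ✓ → 95
patient=Uma: ✓ → 31
er_max = MAX(9, 35, 95, 31) = 95
—
[bmi_sum: bmi > 26]
patient=Sven: ✓ → 38
patient=Farah: ✓ → 80
patient=Carmen: ✓ → 25
patient=Wes: ✓ → 9
patient=Lena: ✗
patient=Xiu: ✗
patient=Eve: ✓ → 69
patient=Kai: ✓ → 95
patient=Uma: ✗
bmi_sum = 38 + 80 + 25 + 9 + 69 + 95 = 316
—
[surg_sum: ward IN ('SURG', 'PED') AND systolic <= 117]
patient=Sven: ✗
patient=Farah: ✗
patient=Carmen: ✗
patient=Wes: ✓ → 9
patient=Lena: ✗
patient=Xiu: ✗
patient=Eve: ✗
patient=Kai: ✗
patient=Uma: ✗
surg_sum = 9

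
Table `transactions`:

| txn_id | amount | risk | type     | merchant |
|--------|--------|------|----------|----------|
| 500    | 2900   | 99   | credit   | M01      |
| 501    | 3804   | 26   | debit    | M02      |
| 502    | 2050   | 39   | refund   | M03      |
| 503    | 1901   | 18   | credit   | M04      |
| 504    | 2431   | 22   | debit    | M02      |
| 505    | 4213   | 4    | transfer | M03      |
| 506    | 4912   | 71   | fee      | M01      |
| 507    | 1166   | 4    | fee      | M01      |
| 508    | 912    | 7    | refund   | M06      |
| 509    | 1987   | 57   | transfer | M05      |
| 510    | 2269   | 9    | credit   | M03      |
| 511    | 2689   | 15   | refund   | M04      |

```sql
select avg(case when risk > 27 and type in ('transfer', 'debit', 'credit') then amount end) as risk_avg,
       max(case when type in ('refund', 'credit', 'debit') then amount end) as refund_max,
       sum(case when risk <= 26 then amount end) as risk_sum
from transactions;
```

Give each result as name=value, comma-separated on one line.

risk_avg=2443.5, refund_max=3804, risk_sum=19385

[risk_avg: risk > 27 and type in ('transfer', 'debit', 'credit')]
txn_id=500: ✓ → 2900
txn_id=501: ✗
txn_id=502: ✗
txn_id=503: ✗
txn_id=504: ✗
txn_id=505: ✗
txn_id=506: ✗
txn_id=507: ✗
txn_id=508: ✗
txn_id=509: ✓ → 1987
txn_id=510: ✗
txn_id=511: ✗
risk_avg = (2900 + 1987) / 2 = 2443.5
—
[refund_max: type in ('refund', 'credit', 'debit')]
txn_id=500: ✓ → 2900
txn_id=501: ✓ → 3804
txn_id=502: ✓ → 2050
txn_id=503: ✓ → 1901
txn_id=504: ✓ → 2431
txn_id=505: ✗
txn_id=506: ✗
txn_id=507: ✗
txn_id=508: ✓ → 912
txn_id=509: ✗
txn_id=510: ✓ → 2269
txn_id=511: ✓ → 2689
refund_max = MAX(2900, 3804, 2050, 1901, 2431, 912, 2269, 2689) = 3804
—
[risk_sum: risk <= 26]
txn_id=500: ✗
txn_id=501: ✓ → 3804
txn_id=502: ✗
txn_id=503: ✓ → 1901
txn_id=504: ✓ → 2431
txn_id=505: ✓ → 4213
txn_id=506: ✗
txn_id=507: ✓ → 1166
txn_id=508: ✓ → 912
txn_id=509: ✗
txn_id=510: ✓ → 2269
txn_id=511: ✓ → 2689
risk_sum = 3804 + 1901 + 2431 + 4213 + 1166 + 912 + 2269 + 2689 = 19385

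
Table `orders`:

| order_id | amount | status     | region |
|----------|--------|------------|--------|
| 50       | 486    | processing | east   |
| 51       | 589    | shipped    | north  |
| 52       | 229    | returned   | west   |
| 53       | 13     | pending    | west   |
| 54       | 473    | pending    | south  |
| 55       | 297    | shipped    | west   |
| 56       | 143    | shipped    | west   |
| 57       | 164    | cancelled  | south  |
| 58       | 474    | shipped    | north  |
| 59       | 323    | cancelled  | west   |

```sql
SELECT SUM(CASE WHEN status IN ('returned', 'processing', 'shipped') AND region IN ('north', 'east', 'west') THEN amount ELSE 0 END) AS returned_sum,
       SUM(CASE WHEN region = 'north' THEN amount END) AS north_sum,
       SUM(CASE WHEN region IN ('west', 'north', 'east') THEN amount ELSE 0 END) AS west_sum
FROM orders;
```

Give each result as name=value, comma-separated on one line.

[returned_sum: status IN ('returned', 'processing', 'shipped') AND region IN ('north', 'east', 'west')]
order_id=50: ✓ → 486
order_id=51: ✓ → 589
order_id=52: ✓ → 229
order_id=53: ✗
order_id=54: ✗
order_id=55: ✓ → 297
order_id=56: ✓ → 143
order_id=57: ✗
order_id=58: ✓ → 474
order_id=59: ✗
returned_sum = 486 + 589 + 229 + 297 + 143 + 474 = 2218
—
[north_sum: region = 'north']
order_id=50: ✗
order_id=51: ✓ → 589
order_id=52: ✗
order_id=53: ✗
order_id=54: ✗
order_id=55: ✗
order_id=56: ✗
order_id=57: ✗
order_id=58: ✓ → 474
order_id=59: ✗
north_sum = 589 + 474 = 1063
—
[west_sum: region IN ('west', 'north', 'east')]
order_id=50: ✓ → 486
order_id=51: ✓ → 589
order_id=52: ✓ → 229
order_id=53: ✓ → 13
order_id=54: ✗
order_id=55: ✓ → 297
order_id=56: ✓ → 143
order_id=57: ✗
order_id=58: ✓ → 474
order_id=59: ✓ → 323
west_sum = 486 + 589 + 229 + 13 + 297 + 143 + 474 + 323 = 2554

returned_sum=2218, north_sum=1063, west_sum=2554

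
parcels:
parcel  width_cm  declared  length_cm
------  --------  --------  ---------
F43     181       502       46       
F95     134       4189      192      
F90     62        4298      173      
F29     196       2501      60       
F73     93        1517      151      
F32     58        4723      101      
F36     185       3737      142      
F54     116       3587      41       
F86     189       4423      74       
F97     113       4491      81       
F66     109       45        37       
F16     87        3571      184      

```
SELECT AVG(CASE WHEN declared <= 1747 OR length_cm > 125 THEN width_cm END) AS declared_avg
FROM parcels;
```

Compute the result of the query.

121.5714285714

parcel=F43: ✓ → 181
parcel=F95: ✓ → 134
parcel=F90: ✓ → 62
parcel=F29: ✗
parcel=F73: ✓ → 93
parcel=F32: ✗
parcel=F36: ✓ → 185
parcel=F54: ✗
parcel=F86: ✗
parcel=F97: ✗
parcel=F66: ✓ → 109
parcel=F16: ✓ → 87
declared_avg = (181 + 134 + 62 + 93 + 185 + 109 + 87) / 7 = 121.5714285714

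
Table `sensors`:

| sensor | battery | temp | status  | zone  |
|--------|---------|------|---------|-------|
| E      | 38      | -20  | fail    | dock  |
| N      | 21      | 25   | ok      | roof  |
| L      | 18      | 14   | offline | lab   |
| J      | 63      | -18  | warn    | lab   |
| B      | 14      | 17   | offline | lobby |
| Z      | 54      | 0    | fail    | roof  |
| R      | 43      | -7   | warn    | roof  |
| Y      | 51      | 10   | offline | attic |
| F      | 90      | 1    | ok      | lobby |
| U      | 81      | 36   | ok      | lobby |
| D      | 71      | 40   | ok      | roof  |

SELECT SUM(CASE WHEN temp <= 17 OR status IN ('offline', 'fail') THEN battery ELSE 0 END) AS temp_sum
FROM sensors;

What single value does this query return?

sensor=E: ✓ → 38
sensor=N: ✗
sensor=L: ✓ → 18
sensor=J: ✓ → 63
sensor=B: ✓ → 14
sensor=Z: ✓ → 54
sensor=R: ✓ → 43
sensor=Y: ✓ → 51
sensor=F: ✓ → 90
sensor=U: ✗
sensor=D: ✗
temp_sum = 38 + 18 + 63 + 14 + 54 + 43 + 51 + 90 = 371

371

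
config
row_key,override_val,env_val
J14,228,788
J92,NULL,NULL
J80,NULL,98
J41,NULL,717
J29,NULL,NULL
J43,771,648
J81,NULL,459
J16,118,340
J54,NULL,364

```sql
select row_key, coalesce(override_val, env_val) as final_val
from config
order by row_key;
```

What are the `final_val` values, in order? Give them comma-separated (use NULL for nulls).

row_key=J14: override_val=228 → 228
row_key=J16: override_val=118 → 118
row_key=J29: override_val=NULL, env_val=NULL (all NULL) → NULL
row_key=J41: override_val=NULL, env_val=717 → 717
row_key=J43: override_val=771 → 771
row_key=J54: override_val=NULL, env_val=364 → 364
row_key=J80: override_val=NULL, env_val=98 → 98
row_key=J81: override_val=NULL, env_val=459 → 459
row_key=J92: override_val=NULL, env_val=NULL (all NULL) → NULL

228, 118, NULL, 717, 771, 364, 98, 459, NULL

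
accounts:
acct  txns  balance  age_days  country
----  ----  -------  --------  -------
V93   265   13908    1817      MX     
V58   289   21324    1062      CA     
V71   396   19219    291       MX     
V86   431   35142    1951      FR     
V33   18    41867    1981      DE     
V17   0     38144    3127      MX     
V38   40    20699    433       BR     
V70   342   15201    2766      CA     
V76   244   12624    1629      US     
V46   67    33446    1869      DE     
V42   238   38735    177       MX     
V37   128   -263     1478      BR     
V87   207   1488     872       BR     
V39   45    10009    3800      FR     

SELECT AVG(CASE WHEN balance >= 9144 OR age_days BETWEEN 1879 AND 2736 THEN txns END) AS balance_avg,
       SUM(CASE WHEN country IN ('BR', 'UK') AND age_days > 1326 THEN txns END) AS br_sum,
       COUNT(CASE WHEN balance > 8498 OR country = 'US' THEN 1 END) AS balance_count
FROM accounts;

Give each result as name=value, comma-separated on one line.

[balance_avg: balance >= 9144 OR age_days BETWEEN 1879 AND 2736]
acct=V93: ✓ → 265
acct=V58: ✓ → 289
acct=V71: ✓ → 396
acct=V86: ✓ → 431
acct=V33: ✓ → 18
acct=V17: ✓ → 0
acct=V38: ✓ → 40
acct=V70: ✓ → 342
acct=V76: ✓ → 244
acct=V46: ✓ → 67
acct=V42: ✓ → 238
acct=V37: ✗
acct=V87: ✗
acct=V39: ✓ → 45
balance_avg = (265 + 289 + 396 + 431 + 18 + 0 + 40 + 342 + 244 + 67 + 238 + 45) / 12 = 197.9166666667
—
[br_sum: country IN ('BR', 'UK') AND age_days > 1326]
acct=V93: ✗
acct=V58: ✗
acct=V71: ✗
acct=V86: ✗
acct=V33: ✗
acct=V17: ✗
acct=V38: ✗
acct=V70: ✗
acct=V76: ✗
acct=V46: ✗
acct=V42: ✗
acct=V37: ✓ → 128
acct=V87: ✗
acct=V39: ✗
br_sum = 128
—
[balance_count: balance > 8498 OR country = 'US']
acct=V93: ✓ → 1
acct=V58: ✓ → 1
acct=V71: ✓ → 1
acct=V86: ✓ → 1
acct=V33: ✓ → 1
acct=V17: ✓ → 1
acct=V38: ✓ → 1
acct=V70: ✓ → 1
acct=V76: ✓ → 1
acct=V46: ✓ → 1
acct=V42: ✓ → 1
acct=V37: ✗
acct=V87: ✗
acct=V39: ✓ → 1
balance_count = COUNT(1, 1, 1, 1, 1, 1, 1, 1, 1, 1, 1, 1) = 12

balance_avg=197.9166666667, br_sum=128, balance_count=12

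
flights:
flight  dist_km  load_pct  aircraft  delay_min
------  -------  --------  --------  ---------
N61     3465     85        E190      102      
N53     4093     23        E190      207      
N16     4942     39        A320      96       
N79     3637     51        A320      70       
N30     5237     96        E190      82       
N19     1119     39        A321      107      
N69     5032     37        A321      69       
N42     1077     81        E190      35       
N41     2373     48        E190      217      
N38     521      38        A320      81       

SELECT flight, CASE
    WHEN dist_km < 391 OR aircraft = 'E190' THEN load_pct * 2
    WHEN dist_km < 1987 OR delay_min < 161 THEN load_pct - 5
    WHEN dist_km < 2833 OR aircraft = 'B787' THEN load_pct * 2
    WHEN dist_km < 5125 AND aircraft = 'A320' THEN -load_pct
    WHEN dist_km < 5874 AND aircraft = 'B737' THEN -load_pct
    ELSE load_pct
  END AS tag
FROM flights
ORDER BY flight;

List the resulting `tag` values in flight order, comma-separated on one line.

34, 34, 192, 33, 96, 162, 46, 170, 32, 46

flight=N16: dist_km < 1987 OR delay_min < 161 → 34
flight=N19: dist_km < 1987 OR delay_min < 161 → 34
flight=N30: dist_km < 391 OR aircraft = 'E190' → 192
flight=N38: dist_km < 1987 OR delay_min < 161 → 33
flight=N41: dist_km < 391 OR aircraft = 'E190' → 96
flight=N42: dist_km < 391 OR aircraft = 'E190' → 162
flight=N53: dist_km < 391 OR aircraft = 'E190' → 46
flight=N61: dist_km < 391 OR aircraft = 'E190' → 170
flight=N69: dist_km < 1987 OR delay_min < 161 → 32
flight=N79: dist_km < 1987 OR delay_min < 161 → 46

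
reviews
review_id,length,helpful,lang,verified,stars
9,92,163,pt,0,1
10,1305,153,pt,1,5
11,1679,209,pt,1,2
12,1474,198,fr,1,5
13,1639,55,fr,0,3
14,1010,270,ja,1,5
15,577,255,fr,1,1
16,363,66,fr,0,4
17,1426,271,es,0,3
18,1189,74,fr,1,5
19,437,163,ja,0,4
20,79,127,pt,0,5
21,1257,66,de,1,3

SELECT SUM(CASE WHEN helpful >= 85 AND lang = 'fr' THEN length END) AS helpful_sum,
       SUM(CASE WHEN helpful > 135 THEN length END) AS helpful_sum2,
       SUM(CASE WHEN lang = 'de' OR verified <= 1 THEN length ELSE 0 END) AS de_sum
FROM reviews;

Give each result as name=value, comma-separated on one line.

helpful_sum=2051, helpful_sum2=8000, de_sum=12527

[helpful_sum: helpful >= 85 AND lang = 'fr']
review_id=9: ✗
review_id=10: ✗
review_id=11: ✗
review_id=12: ✓ → 1474
review_id=13: ✗
review_id=14: ✗
review_id=15: ✓ → 577
review_id=16: ✗
review_id=17: ✗
review_id=18: ✗
review_id=19: ✗
review_id=20: ✗
review_id=21: ✗
helpful_sum = 1474 + 577 = 2051
—
[helpful_sum2: helpful > 135]
review_id=9: ✓ → 92
review_id=10: ✓ → 1305
review_id=11: ✓ → 1679
review_id=12: ✓ → 1474
review_id=13: ✗
review_id=14: ✓ → 1010
review_id=15: ✓ → 577
review_id=16: ✗
review_id=17: ✓ → 1426
review_id=18: ✗
review_id=19: ✓ → 437
review_id=20: ✗
review_id=21: ✗
helpful_sum2 = 92 + 1305 + 1679 + 1474 + 1010 + 577 + 1426 + 437 = 8000
—
[de_sum: lang = 'de' OR verified <= 1]
review_id=9: ✓ → 92
review_id=10: ✓ → 1305
review_id=11: ✓ → 1679
review_id=12: ✓ → 1474
review_id=13: ✓ → 1639
review_id=14: ✓ → 1010
review_id=15: ✓ → 577
review_id=16: ✓ → 363
review_id=17: ✓ → 1426
review_id=18: ✓ → 1189
review_id=19: ✓ → 437
review_id=20: ✓ → 79
review_id=21: ✓ → 1257
de_sum = 92 + 1305 + 1679 + 1474 + 1639 + 1010 + 577 + 363 + 1426 + 1189 + 437 + 79 + 1257 = 12527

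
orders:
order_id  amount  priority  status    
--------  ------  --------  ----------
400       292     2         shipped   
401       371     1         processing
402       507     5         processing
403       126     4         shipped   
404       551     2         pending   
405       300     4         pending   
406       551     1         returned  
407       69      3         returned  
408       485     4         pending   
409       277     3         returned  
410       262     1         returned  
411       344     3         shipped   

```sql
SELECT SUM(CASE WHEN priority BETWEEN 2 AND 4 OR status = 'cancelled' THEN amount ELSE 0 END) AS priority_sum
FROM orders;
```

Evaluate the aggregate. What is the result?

2444

order_id=400: ✓ → 292
order_id=401: ✗
order_id=402: ✗
order_id=403: ✓ → 126
order_id=404: ✓ → 551
order_id=405: ✓ → 300
order_id=406: ✗
order_id=407: ✓ → 69
order_id=408: ✓ → 485
order_id=409: ✓ → 277
order_id=410: ✗
order_id=411: ✓ → 344
priority_sum = 292 + 126 + 551 + 300 + 69 + 485 + 277 + 344 = 2444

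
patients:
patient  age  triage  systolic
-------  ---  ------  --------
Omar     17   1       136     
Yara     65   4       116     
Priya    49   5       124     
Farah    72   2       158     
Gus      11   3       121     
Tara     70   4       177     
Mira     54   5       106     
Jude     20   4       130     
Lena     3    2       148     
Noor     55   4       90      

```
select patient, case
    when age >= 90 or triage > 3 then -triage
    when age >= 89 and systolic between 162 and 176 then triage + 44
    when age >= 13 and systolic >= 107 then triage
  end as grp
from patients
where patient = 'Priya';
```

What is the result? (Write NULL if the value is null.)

patient = Priya: age=49, triage=5, systolic=124.
age >= 90 or triage > 3 → true → -5

-5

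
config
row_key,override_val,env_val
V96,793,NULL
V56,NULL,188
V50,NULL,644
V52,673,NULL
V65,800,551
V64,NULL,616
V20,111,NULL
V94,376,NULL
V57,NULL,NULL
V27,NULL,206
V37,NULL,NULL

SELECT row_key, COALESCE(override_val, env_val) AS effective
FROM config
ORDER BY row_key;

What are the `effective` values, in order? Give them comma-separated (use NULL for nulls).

111, 206, NULL, 644, 673, 188, NULL, 616, 800, 376, 793

row_key=V20: override_val=111 → 111
row_key=V27: override_val=NULL, env_val=206 → 206
row_key=V37: override_val=NULL, env_val=NULL (all NULL) → NULL
row_key=V50: override_val=NULL, env_val=644 → 644
row_key=V52: override_val=673 → 673
row_key=V56: override_val=NULL, env_val=188 → 188
row_key=V57: override_val=NULL, env_val=NULL (all NULL) → NULL
row_key=V64: override_val=NULL, env_val=616 → 616
row_key=V65: override_val=800 → 800
row_key=V94: override_val=376 → 376
row_key=V96: override_val=793 → 793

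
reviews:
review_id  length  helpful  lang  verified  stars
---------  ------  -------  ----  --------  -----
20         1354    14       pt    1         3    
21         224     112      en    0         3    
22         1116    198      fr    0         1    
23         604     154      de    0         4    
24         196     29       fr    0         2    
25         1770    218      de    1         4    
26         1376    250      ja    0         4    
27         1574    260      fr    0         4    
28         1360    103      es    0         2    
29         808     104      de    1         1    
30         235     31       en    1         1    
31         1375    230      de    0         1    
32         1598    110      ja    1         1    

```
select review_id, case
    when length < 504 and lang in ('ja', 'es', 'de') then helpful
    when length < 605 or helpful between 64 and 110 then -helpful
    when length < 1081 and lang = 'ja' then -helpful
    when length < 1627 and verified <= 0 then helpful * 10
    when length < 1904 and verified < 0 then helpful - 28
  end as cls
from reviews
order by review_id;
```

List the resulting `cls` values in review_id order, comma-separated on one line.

NULL, -112, 1980, -154, -29, NULL, 2500, 2600, -103, -104, -31, 2300, -110

review_id=20: (no match → NULL) → NULL
review_id=21: length < 605 or helpful between 64 and 110 → -112
review_id=22: length < 1627 and verified <= 0 → 1980
review_id=23: length < 605 or helpful between 64 and 110 → -154
review_id=24: length < 605 or helpful between 64 and 110 → -29
review_id=25: (no match → NULL) → NULL
review_id=26: length < 1627 and verified <= 0 → 2500
review_id=27: length < 1627 and verified <= 0 → 2600
review_id=28: length < 605 or helpful between 64 and 110 → -103
review_id=29: length < 605 or helpful between 64 and 110 → -104
review_id=30: length < 605 or helpful between 64 and 110 → -31
review_id=31: length < 1627 and verified <= 0 → 2300
review_id=32: length < 605 or helpful between 64 and 110 → -110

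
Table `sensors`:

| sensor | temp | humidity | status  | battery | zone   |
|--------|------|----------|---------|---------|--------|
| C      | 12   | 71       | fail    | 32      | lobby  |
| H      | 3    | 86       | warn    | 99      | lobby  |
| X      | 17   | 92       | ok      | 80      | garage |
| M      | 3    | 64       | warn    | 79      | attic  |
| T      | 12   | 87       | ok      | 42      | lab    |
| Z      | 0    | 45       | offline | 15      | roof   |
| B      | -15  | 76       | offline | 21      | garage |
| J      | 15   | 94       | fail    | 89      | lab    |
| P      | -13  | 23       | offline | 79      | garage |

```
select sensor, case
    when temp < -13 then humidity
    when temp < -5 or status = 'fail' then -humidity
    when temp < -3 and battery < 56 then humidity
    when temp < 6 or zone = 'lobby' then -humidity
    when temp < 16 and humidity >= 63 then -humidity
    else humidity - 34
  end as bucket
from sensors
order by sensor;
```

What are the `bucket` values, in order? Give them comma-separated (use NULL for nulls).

76, -71, -86, -94, -64, -23, -87, 58, -45

sensor=B: temp < -13 → 76
sensor=C: temp < -5 or status = 'fail' → -71
sensor=H: temp < 6 or zone = 'lobby' → -86
sensor=J: temp < -5 or status = 'fail' → -94
sensor=M: temp < 6 or zone = 'lobby' → -64
sensor=P: temp < -5 or status = 'fail' → -23
sensor=T: temp < 16 and humidity >= 63 → -87
sensor=X: ELSE → 58
sensor=Z: temp < 6 or zone = 'lobby' → -45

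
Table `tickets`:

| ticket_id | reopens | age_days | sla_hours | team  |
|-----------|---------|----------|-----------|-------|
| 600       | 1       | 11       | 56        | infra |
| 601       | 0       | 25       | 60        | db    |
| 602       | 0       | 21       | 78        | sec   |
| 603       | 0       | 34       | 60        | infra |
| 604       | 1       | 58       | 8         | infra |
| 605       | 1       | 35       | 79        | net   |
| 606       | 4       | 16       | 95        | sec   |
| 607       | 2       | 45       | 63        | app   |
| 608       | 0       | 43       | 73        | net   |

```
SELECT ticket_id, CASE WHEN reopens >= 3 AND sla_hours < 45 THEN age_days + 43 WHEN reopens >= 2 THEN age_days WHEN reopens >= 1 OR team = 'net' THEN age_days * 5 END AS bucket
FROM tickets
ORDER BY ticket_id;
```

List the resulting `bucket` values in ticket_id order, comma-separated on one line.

55, NULL, NULL, NULL, 290, 175, 16, 45, 215

ticket_id=600: reopens >= 1 OR team = 'net' → 55
ticket_id=601: (no match → NULL) → NULL
ticket_id=602: (no match → NULL) → NULL
ticket_id=603: (no match → NULL) → NULL
ticket_id=604: reopens >= 1 OR team = 'net' → 290
ticket_id=605: reopens >= 1 OR team = 'net' → 175
ticket_id=606: reopens >= 2 → 16
ticket_id=607: reopens >= 2 → 45
ticket_id=608: reopens >= 1 OR team = 'net' → 215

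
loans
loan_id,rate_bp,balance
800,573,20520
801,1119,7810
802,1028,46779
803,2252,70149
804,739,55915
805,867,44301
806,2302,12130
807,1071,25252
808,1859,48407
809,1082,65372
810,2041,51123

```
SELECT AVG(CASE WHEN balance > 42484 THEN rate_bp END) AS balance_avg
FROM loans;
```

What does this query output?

loan_id=800: ✗
loan_id=801: ✗
loan_id=802: ✓ → 1028
loan_id=803: ✓ → 2252
loan_id=804: ✓ → 739
loan_id=805: ✓ → 867
loan_id=806: ✗
loan_id=807: ✗
loan_id=808: ✓ → 1859
loan_id=809: ✓ → 1082
loan_id=810: ✓ → 2041
balance_avg = (1028 + 2252 + 739 + 867 + 1859 + 1082 + 2041) / 7 = 1409.7142857143

1409.7142857143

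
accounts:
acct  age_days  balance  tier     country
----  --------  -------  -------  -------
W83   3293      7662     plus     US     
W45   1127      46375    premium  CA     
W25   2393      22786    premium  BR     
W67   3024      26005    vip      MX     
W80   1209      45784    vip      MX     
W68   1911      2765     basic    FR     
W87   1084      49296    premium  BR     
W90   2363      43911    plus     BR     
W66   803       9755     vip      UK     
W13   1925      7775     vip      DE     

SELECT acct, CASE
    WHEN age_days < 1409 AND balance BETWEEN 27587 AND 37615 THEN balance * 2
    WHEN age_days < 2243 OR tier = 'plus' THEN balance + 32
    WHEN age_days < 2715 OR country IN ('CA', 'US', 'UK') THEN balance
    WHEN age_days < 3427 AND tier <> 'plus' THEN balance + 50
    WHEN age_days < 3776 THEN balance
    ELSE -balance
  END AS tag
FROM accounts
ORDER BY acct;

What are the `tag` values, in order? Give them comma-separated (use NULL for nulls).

acct=W13: age_days < 2243 OR tier = 'plus' → 7807
acct=W25: age_days < 2715 OR country IN ('CA', 'US', 'UK') → 22786
acct=W45: age_days < 2243 OR tier = 'plus' → 46407
acct=W66: age_days < 2243 OR tier = 'plus' → 9787
acct=W67: age_days < 3427 AND tier <> 'plus' → 26055
acct=W68: age_days < 2243 OR tier = 'plus' → 2797
acct=W80: age_days < 2243 OR tier = 'plus' → 45816
acct=W83: age_days < 2243 OR tier = 'plus' → 7694
acct=W87: age_days < 2243 OR tier = 'plus' → 49328
acct=W90: age_days < 2243 OR tier = 'plus' → 43943

7807, 22786, 46407, 9787, 26055, 2797, 45816, 7694, 49328, 43943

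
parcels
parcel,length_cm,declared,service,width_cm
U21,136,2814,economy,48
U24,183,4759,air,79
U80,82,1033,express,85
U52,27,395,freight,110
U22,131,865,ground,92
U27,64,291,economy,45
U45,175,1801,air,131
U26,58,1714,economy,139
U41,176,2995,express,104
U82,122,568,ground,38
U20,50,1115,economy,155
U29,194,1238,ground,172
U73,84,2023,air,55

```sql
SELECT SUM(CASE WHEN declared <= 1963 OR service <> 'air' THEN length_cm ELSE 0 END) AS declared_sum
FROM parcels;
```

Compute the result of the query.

parcel=U21: ✓ → 136
parcel=U24: ✗
parcel=U80: ✓ → 82
parcel=U52: ✓ → 27
parcel=U22: ✓ → 131
parcel=U27: ✓ → 64
parcel=U45: ✓ → 175
parcel=U26: ✓ → 58
parcel=U41: ✓ → 176
parcel=U82: ✓ → 122
parcel=U20: ✓ → 50
parcel=U29: ✓ → 194
parcel=U73: ✗
declared_sum = 136 + 82 + 27 + 131 + 64 + 175 + 58 + 176 + 122 + 50 + 194 = 1215

1215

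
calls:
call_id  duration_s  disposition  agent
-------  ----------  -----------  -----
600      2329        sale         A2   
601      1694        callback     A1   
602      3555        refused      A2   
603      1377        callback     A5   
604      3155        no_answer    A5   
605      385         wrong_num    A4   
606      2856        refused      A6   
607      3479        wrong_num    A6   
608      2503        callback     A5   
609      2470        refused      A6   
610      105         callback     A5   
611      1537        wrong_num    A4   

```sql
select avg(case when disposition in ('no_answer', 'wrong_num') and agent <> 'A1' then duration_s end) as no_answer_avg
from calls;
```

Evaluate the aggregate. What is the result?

2139

call_id=600: ✗
call_id=601: ✗
call_id=602: ✗
call_id=603: ✗
call_id=604: ✓ → 3155
call_id=605: ✓ → 385
call_id=606: ✗
call_id=607: ✓ → 3479
call_id=608: ✗
call_id=609: ✗
call_id=610: ✗
call_id=611: ✓ → 1537
no_answer_avg = (3155 + 385 + 3479 + 1537) / 4 = 2139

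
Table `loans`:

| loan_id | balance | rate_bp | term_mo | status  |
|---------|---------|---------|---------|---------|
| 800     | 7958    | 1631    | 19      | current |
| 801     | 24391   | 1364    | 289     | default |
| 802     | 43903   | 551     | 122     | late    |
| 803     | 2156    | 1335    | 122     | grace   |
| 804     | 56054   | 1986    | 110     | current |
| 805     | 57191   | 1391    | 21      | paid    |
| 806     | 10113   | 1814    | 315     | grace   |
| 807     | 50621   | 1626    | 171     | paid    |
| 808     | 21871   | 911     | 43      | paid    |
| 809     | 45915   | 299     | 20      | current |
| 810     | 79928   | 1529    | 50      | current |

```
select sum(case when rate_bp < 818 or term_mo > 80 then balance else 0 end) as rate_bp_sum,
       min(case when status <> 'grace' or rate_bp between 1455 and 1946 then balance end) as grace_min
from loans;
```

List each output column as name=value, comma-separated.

[rate_bp_sum: rate_bp < 818 or term_mo > 80]
loan_id=800: ✗
loan_id=801: ✓ → 24391
loan_id=802: ✓ → 43903
loan_id=803: ✓ → 2156
loan_id=804: ✓ → 56054
loan_id=805: ✗
loan_id=806: ✓ → 10113
loan_id=807: ✓ → 50621
loan_id=808: ✗
loan_id=809: ✓ → 45915
loan_id=810: ✗
rate_bp_sum = 24391 + 43903 + 2156 + 56054 + 10113 + 50621 + 45915 = 233153
—
[grace_min: status <> 'grace' or rate_bp between 1455 and 1946]
loan_id=800: ✓ → 7958
loan_id=801: ✓ → 24391
loan_id=802: ✓ → 43903
loan_id=803: ✗
loan_id=804: ✓ → 56054
loan_id=805: ✓ → 57191
loan_id=806: ✓ → 10113
loan_id=807: ✓ → 50621
loan_id=808: ✓ → 21871
loan_id=809: ✓ → 45915
loan_id=810: ✓ → 79928
grace_min = MIN(7958, 24391, 43903, 56054, 57191, 10113, 50621, 21871, 45915, 79928) = 7958

rate_bp_sum=233153, grace_min=7958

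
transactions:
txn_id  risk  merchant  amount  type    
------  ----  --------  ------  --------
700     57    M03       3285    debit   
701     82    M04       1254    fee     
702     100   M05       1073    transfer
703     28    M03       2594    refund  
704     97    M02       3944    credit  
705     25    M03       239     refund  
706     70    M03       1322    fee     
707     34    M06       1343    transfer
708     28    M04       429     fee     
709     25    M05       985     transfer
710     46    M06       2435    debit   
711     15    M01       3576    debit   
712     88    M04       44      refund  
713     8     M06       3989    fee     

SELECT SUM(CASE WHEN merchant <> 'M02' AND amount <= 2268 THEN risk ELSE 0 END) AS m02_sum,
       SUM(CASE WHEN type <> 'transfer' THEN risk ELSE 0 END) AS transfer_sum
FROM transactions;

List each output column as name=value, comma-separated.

m02_sum=452, transfer_sum=544

[m02_sum: merchant <> 'M02' AND amount <= 2268]
txn_id=700: ✗
txn_id=701: ✓ → 82
txn_id=702: ✓ → 100
txn_id=703: ✗
txn_id=704: ✗
txn_id=705: ✓ → 25
txn_id=706: ✓ → 70
txn_id=707: ✓ → 34
txn_id=708: ✓ → 28
txn_id=709: ✓ → 25
txn_id=710: ✗
txn_id=711: ✗
txn_id=712: ✓ → 88
txn_id=713: ✗
m02_sum = 82 + 100 + 25 + 70 + 34 + 28 + 25 + 88 = 452
—
[transfer_sum: type <> 'transfer']
txn_id=700: ✓ → 57
txn_id=701: ✓ → 82
txn_id=702: ✗
txn_id=703: ✓ → 28
txn_id=704: ✓ → 97
txn_id=705: ✓ → 25
txn_id=706: ✓ → 70
txn_id=707: ✗
txn_id=708: ✓ → 28
txn_id=709: ✗
txn_id=710: ✓ → 46
txn_id=711: ✓ → 15
txn_id=712: ✓ → 88
txn_id=713: ✓ → 8
transfer_sum = 57 + 82 + 28 + 97 + 25 + 70 + 28 + 46 + 15 + 88 + 8 = 544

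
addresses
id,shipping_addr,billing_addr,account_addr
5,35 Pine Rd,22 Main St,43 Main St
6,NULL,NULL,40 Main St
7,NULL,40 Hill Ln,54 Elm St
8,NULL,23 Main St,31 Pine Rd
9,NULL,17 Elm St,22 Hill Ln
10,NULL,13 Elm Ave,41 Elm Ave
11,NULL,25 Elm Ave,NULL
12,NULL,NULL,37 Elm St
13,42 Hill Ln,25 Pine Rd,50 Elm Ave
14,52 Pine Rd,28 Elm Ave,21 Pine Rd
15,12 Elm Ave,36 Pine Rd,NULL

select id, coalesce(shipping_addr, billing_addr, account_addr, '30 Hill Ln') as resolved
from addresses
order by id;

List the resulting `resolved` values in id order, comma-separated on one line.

35 Pine Rd, 40 Main St, 40 Hill Ln, 23 Main St, 17 Elm St, 13 Elm Ave, 25 Elm Ave, 37 Elm St, 42 Hill Ln, 52 Pine Rd, 12 Elm Ave

id=5: shipping_addr=35 Pine Rd → 35 Pine Rd
id=6: shipping_addr=NULL, billing_addr=NULL, account_addr=40 Main St → 40 Main St
id=7: shipping_addr=NULL, billing_addr=40 Hill Ln → 40 Hill Ln
id=8: shipping_addr=NULL, billing_addr=23 Main St → 23 Main St
id=9: shipping_addr=NULL, billing_addr=17 Elm St → 17 Elm St
id=10: shipping_addr=NULL, billing_addr=13 Elm Ave → 13 Elm Ave
id=11: shipping_addr=NULL, billing_addr=25 Elm Ave → 25 Elm Ave
id=12: shipping_addr=NULL, billing_addr=NULL, account_addr=37 Elm St → 37 Elm St
id=13: shipping_addr=42 Hill Ln → 42 Hill Ln
id=14: shipping_addr=52 Pine Rd → 52 Pine Rd
id=15: shipping_addr=12 Elm Ave → 12 Elm Ave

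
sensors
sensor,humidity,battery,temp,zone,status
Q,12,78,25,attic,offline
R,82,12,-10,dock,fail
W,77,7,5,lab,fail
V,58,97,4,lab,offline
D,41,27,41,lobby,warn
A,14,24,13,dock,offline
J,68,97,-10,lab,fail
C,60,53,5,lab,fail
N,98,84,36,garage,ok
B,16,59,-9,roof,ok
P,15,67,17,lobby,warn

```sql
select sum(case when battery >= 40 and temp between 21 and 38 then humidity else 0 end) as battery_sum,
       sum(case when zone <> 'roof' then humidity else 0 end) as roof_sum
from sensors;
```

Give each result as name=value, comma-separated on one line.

[battery_sum: battery >= 40 and temp between 21 and 38]
sensor=Q: ✓ → 12
sensor=R: ✗
sensor=W: ✗
sensor=V: ✗
sensor=D: ✗
sensor=A: ✗
sensor=J: ✗
sensor=C: ✗
sensor=N: ✓ → 98
sensor=B: ✗
sensor=P: ✗
battery_sum = 12 + 98 = 110
—
[roof_sum: zone <> 'roof']
sensor=Q: ✓ → 12
sensor=R: ✓ → 82
sensor=W: ✓ → 77
sensor=V: ✓ → 58
sensor=D: ✓ → 41
sensor=A: ✓ → 14
sensor=J: ✓ → 68
sensor=C: ✓ → 60
sensor=N: ✓ → 98
sensor=B: ✗
sensor=P: ✓ → 15
roof_sum = 12 + 82 + 77 + 58 + 41 + 14 + 68 + 60 + 98 + 15 = 525

battery_sum=110, roof_sum=525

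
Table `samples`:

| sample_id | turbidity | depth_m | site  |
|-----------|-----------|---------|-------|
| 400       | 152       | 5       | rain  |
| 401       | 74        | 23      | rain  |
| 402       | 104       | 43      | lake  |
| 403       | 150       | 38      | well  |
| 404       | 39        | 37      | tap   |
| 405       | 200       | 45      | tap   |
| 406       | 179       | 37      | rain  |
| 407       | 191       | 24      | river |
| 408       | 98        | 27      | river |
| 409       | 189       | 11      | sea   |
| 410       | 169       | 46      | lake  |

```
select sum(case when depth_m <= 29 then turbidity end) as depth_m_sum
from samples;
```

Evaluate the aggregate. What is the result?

sample_id=400: ✓ → 152
sample_id=401: ✓ → 74
sample_id=402: ✗
sample_id=403: ✗
sample_id=404: ✗
sample_id=405: ✗
sample_id=406: ✗
sample_id=407: ✓ → 191
sample_id=408: ✓ → 98
sample_id=409: ✓ → 189
sample_id=410: ✗
depth_m_sum = 152 + 74 + 191 + 98 + 189 = 704

704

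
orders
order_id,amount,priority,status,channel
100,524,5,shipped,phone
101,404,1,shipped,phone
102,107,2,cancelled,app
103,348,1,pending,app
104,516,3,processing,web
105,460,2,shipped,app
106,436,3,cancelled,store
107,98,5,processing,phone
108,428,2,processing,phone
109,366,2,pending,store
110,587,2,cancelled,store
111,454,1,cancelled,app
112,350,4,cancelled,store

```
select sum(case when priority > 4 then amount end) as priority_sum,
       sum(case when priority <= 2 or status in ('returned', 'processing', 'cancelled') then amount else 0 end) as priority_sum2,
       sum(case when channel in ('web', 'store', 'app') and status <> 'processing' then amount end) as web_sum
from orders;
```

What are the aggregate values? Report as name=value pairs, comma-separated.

priority_sum=622, priority_sum2=4554, web_sum=3108

[priority_sum: priority > 4]
order_id=100: ✓ → 524
order_id=101: ✗
order_id=102: ✗
order_id=103: ✗
order_id=104: ✗
order_id=105: ✗
order_id=106: ✗
order_id=107: ✓ → 98
order_id=108: ✗
order_id=109: ✗
order_id=110: ✗
order_id=111: ✗
order_id=112: ✗
priority_sum = 524 + 98 = 622
—
[priority_sum2: priority <= 2 or status in ('returned', 'processing', 'cancelled')]
order_id=100: ✗
order_id=101: ✓ → 404
order_id=102: ✓ → 107
order_id=103: ✓ → 348
order_id=104: ✓ → 516
order_id=105: ✓ → 460
order_id=106: ✓ → 436
order_id=107: ✓ → 98
order_id=108: ✓ → 428
order_id=109: ✓ → 366
order_id=110: ✓ → 587
order_id=111: ✓ → 454
order_id=112: ✓ → 350
priority_sum2 = 404 + 107 + 348 + 516 + 460 + 436 + 98 + 428 + 366 + 587 + 454 + 350 = 4554
—
[web_sum: channel in ('web', 'store', 'app') and status <> 'processing']
order_id=100: ✗
order_id=101: ✗
order_id=102: ✓ → 107
order_id=103: ✓ → 348
order_id=104: ✗
order_id=105: ✓ → 460
order_id=106: ✓ → 436
order_id=107: ✗
order_id=108: ✗
order_id=109: ✓ → 366
order_id=110: ✓ → 587
order_id=111: ✓ → 454
order_id=112: ✓ → 350
web_sum = 107 + 348 + 460 + 436 + 366 + 587 + 454 + 350 = 3108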